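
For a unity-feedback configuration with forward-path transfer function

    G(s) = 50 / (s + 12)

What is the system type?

The denominator has no factor of s at the origin — no free integrator — so this is a Type 0 system.

Type 0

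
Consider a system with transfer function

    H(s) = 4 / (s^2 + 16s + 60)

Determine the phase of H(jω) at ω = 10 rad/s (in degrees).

At s = j10: numerator = 4, denominator = -40 + j160.
∠H = ∠num − ∠den = 0° − (104.04°) = -104.0°.

∠H(j10) ≈ -104.0°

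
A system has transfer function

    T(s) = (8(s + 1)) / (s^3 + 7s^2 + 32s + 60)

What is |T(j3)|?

Substitute s = j3: numerator = 8 + j24, denominator = -3 + j69.
|T(j3)| = |8 + j24| / |-3 + j69| = 25.298 / 69.065 ≈ 0.3663.

|T(j3)| ≈ 0.3663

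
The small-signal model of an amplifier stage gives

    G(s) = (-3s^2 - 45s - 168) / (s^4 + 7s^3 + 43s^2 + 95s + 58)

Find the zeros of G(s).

s = -8, -7

Set the numerator to zero: -3s^2 - 45s - 168 = 0, i.e. -3·(s^2 + 15s + 56) = 0.
Factoring: (s + 8)(s + 7) = 0.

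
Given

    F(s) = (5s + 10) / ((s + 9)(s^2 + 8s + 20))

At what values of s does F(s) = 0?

s = -2

Set the numerator to zero: 5s + 10 = 0, i.e. 5·(s + 2) = 0.
So s = -2.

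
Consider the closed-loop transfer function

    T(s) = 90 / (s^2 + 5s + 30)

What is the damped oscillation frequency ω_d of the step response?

Comparing s^2 + 5s + 30 to s^2 + 2ζωₙs + ωₙ²: ωₙ = √30 ≈ 5.477 rad/s and ζ = 5/(2·√30) ≈ 0.4564.
ζωₙ = 5/2 = 2.5, so ω_d = ωₙ√(1−ζ²) = √(ωₙ² − (ζωₙ)²) = √(30 − 2.5²) = √23.75 ≈ 4.873 rad/s.

ω_d ≈ 4.873 rad/s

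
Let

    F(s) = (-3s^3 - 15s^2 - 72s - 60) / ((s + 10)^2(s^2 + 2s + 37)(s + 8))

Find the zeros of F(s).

Set the numerator to zero: -3s^3 - 15s^2 - 72s - 60 = 0, i.e. -3·(s^3 + 5s^2 + 24s + 20) = 0.
Factoring: (s^2 + 4s + 20)(s + 1) = 0.

s = -2 ± 4j, -1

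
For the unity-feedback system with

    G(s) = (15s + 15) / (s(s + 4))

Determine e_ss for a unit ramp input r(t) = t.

e_ss = 0.2667

G(s) has one pole at the origin.
This is a Type 1 system. Kv = lim_{s→0} s·G(s) = 15/4.
e_ss = 1/Kv = 1/(15/4) = 4/15 ≈ 0.2667.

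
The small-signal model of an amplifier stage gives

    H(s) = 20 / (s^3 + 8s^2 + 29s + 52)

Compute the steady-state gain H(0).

H(0) = 5/13 ≈ 0.3846

Set s = 0: H(0) = (20) / (52) = 5/13.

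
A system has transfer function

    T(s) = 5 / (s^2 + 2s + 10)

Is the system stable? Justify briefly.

The denominator s^2 + 2s + 10 factors as (s^2 + 2s + 10), giving poles at s = -1 ± 3j.
Since all poles lie strictly in the left half-plane, the system is stable.

stable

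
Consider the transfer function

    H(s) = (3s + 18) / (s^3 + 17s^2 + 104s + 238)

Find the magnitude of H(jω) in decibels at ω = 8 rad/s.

|H(j8)|_dB ≈ -29.6 dB

Substitute s = j8: numerator = 18 + j24, denominator = -850 + j320.
|H(j8)| = |18 + j24| / |-850 + j320| = 30 / 908.24 ≈ 0.03303.
In decibels: 20·log₁₀(0.03303) ≈ -29.6 dB.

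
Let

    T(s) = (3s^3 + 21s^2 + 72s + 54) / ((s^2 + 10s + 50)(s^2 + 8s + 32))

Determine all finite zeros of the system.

s = -1, -3 ± 3j

Set the numerator to zero: 3s^3 + 21s^2 + 72s + 54 = 0, i.e. 3·(s^3 + 7s^2 + 24s + 18) = 0.
Factoring: (s + 1)(s^2 + 6s + 18) = 0.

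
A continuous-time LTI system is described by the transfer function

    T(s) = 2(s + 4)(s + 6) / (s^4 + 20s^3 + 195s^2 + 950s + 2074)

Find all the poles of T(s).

The poles are the roots of the denominator s^4 + 20s^3 + 195s^2 + 950s + 2074 = 0.
No real roots exist; factor into two real quadratics: (s^2 + 10s + 61)(s^2 + 10s + 34) = 0.
Each quadratic gives a conjugate pair via the quadratic formula.

s = -5 + 6j, -5 - 6j, -5 + 3j, -5 - 3j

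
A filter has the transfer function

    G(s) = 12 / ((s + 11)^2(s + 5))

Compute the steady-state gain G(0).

G(0) = 12/605 ≈ 0.01983

At s = 0 each factor (s + a) contributes a and each (s^2 + bs + c) contributes c.
G(0) = 12·1 / ((11) · (5) · (11)) = 12/605 = 12/605.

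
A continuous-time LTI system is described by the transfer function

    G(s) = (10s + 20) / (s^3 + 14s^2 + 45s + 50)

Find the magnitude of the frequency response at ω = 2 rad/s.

|G(j2)| ≈ 0.3440

Substitute s = j2: numerator = 20 + j20, denominator = -6 + j82.
|G(j2)| = |20 + j20| / |-6 + j82| = 28.284 / 82.219 ≈ 0.3440.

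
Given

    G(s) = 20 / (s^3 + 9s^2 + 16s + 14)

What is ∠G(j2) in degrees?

∠G(j2) ≈ -132.5°

At s = j2: numerator = 20, denominator = -22 + j24.
∠G = ∠num − ∠den = 0° − (132.51°) = -132.5°.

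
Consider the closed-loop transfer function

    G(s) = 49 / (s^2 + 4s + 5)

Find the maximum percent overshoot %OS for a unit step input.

Comparing s^2 + 4s + 5 to s^2 + 2ζωₙs + ωₙ²: ωₙ = √5 ≈ 2.236 rad/s and ζ = 4/(2·√5) ≈ 0.8944.
%OS = 100·exp(−πζ/√(1−ζ²)) = 100·exp(−π·0.8944/√(1−0.8944²)) ≈ 0.187%.

%OS ≈ 0.187%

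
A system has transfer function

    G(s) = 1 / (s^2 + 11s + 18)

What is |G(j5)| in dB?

Substitute s = j5: numerator = 1, denominator = -7 + j55.
|G(j5)| = |1| / |-7 + j55| = 1 / 55.444 ≈ 0.01804.
In decibels: 20·log₁₀(0.01804) ≈ -34.9 dB.

|G(j5)|_dB ≈ -34.9 dB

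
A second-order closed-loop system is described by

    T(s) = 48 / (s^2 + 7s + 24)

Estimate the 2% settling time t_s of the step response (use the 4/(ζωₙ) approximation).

Comparing s^2 + 7s + 24 to s^2 + 2ζωₙs + ωₙ²: ωₙ = √24 ≈ 4.899 rad/s and ζ = 7/(2·√24) ≈ 0.7144.
ζωₙ = 7/2 = 3.5, so t_s ≈ 4/(ζωₙ) = 4/3.5 ≈ 1.143 s.

t_s ≈ 1.143 s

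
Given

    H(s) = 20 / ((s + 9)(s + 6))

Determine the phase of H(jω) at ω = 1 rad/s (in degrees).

∠H(j1) ≈ -15.80°

At s = j1: numerator = 20, denominator = 53 + j15.
∠H = ∠num − ∠den = 0° − (15.803°) = -15.80°.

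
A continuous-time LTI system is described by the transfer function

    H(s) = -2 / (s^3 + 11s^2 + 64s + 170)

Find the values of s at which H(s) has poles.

s = -3 + 5j, -3 - 5j, -5

The poles are the roots of the denominator s^3 + 11s^2 + 64s + 170 = 0.
Trying s = -5: the polynomial evaluates to 0, so (s + 5) is a factor.
Dividing out leaves s^2 + 6s + 34 = 0.
The quadratic formula then gives s = -3 ± 5j.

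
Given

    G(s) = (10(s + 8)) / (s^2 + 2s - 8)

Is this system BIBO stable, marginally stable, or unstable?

unstable

The denominator s^2 + 2s - 8 factors as (s + 4)(s - 2), giving poles at s = -4, 2.
Since the pole(s) at s = 2 lie in the right half-plane, the system is unstable.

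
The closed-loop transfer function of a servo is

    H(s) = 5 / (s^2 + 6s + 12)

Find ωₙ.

ωₙ ≈ 3.464 rad/s

Compare the denominator to the standard form s^2 + 2ζωₙs + ωₙ².
ωₙ² = 12, so ωₙ = √12 ≈ 3.464 rad/s.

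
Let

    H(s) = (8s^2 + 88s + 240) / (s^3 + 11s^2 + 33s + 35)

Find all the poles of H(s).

The poles are the roots of the denominator s^3 + 11s^2 + 33s + 35 = 0.
Trying s = -7: the polynomial evaluates to 0, so (s + 7) is a factor.
Dividing out leaves s^2 + 4s + 5 = 0.
The quadratic formula then gives s = -2 ± 1j.

s = -2 ± j, -7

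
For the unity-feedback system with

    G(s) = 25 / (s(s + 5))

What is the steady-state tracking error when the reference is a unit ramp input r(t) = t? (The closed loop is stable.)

e_ss = 0.2000

G(s) has one pole at the origin.
This is a Type 1 system. Kv = lim_{s→0} s·G(s) = 25/5 = 5.
e_ss = 1/Kv = 1/(5) = 1/5 ≈ 0.2000.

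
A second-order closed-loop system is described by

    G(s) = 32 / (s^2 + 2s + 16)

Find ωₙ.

Compare the denominator to the standard form s^2 + 2ζωₙs + ωₙ².
ωₙ² = 16, so ωₙ = 4 rad/s.

ωₙ = 4 rad/s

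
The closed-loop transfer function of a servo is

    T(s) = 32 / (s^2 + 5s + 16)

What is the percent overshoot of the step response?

%OS ≈ 8.08%

Comparing s^2 + 5s + 16 to s^2 + 2ζωₙs + ωₙ²: ωₙ = 4 rad/s and ζ = 5/(2·4) = 0.625.
%OS = 100·exp(−πζ/√(1−ζ²)) = 100·exp(−π·0.625/√(1−0.625²)) ≈ 8.08%.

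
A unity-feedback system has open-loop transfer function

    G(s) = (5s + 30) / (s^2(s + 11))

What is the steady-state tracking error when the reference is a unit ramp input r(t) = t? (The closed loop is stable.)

e_ss = 0

G(s) has 2 poles at the origin.
This is a Type 2 system; for a ramp input the steady-state error is zero.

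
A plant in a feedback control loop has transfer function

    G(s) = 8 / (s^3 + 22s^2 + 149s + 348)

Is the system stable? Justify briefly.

The denominator s^3 + 22s^2 + 149s + 348 factors as (s^2 + 10s + 29)(s + 12), giving poles at s = -5 ± 2j, -12.
Since all poles lie strictly in the left half-plane, the system is stable.

stable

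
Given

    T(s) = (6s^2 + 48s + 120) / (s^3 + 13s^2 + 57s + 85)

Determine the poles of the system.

The poles are the roots of the denominator s^3 + 13s^2 + 57s + 85 = 0.
Trying s = -5: the polynomial evaluates to 0, so (s + 5) is a factor.
Dividing out leaves s^2 + 8s + 17 = 0.
The quadratic formula then gives s = -4 ± 1j.

s = -4 + j, -4 - j, -5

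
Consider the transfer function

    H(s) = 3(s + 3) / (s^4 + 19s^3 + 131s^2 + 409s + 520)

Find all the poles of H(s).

The poles are the roots of the denominator s^4 + 19s^3 + 131s^2 + 409s + 520 = 0.
Trying s = -8: the polynomial evaluates to 0, so (s + 8) is a factor.
Dividing out leaves s^3 + 11s^2 + 43s + 65 = 0.
This factors further as (s^2 + 6s + 13)(s + 5) = 0.

s = -8, -3 + 2j, -3 - 2j, -5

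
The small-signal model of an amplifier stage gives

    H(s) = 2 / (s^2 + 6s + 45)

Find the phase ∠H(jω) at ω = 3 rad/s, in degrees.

∠H(j3) ≈ -26.57°

At s = j3: numerator = 2, denominator = 36 + j18.
∠H = ∠num − ∠den = 0° − (26.565°) = -26.57°.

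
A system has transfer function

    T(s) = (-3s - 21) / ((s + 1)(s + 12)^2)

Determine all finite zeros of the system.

s = -7

Set the numerator to zero: -3s - 21 = 0, i.e. -3·(s + 7) = 0.
So s = -7.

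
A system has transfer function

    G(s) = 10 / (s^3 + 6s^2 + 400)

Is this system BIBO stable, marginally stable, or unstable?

The denominator s^3 + 6s^2 + 400 factors as (s + 10)(s^2 - 4s + 40), giving poles at s = -10, 2 ± 6j.
Since the pole(s) at s = 2 + 6j, 2 - 6j lie in the right half-plane, the system is unstable.

unstable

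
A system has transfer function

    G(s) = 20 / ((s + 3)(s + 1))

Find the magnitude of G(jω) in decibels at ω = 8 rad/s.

|G(j8)|_dB ≈ -10.7 dB

Substitute s = j8: numerator = 20, denominator = -61 + j32.
|G(j8)| = |20| / |-61 + j32| = 20 / 68.884 ≈ 0.2903.
In decibels: 20·log₁₀(0.2903) ≈ -10.7 dB.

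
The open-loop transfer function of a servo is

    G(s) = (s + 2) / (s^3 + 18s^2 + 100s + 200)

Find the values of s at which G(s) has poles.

The poles are the roots of the denominator s^3 + 18s^2 + 100s + 200 = 0.
Trying s = -10: the polynomial evaluates to 0, so (s + 10) is a factor.
Dividing out leaves s^2 + 8s + 20 = 0.
The quadratic formula then gives s = -4 ± 2j.

s = -4 + 2j, -4 - 2j, -10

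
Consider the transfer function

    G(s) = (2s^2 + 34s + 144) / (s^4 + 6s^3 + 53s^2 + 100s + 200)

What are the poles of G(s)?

The poles are the roots of the denominator s^4 + 6s^3 + 53s^2 + 100s + 200 = 0.
No real roots exist; factor into two real quadratics: (s^2 + 2s + 5)(s^2 + 4s + 40) = 0.
Each quadratic gives a conjugate pair via the quadratic formula.

s = -1 + 2j, -1 - 2j, -2 + 6j, -2 - 6j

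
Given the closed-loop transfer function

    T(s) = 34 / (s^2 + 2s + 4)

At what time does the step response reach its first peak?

Comparing s^2 + 2s + 4 to s^2 + 2ζωₙs + ωₙ²: ωₙ = 2 rad/s and ζ = 2/(2·2) = 0.5.
ζωₙ = 2/2 = 1, so ω_d = ωₙ√(1−ζ²) = √(ωₙ² − (ζωₙ)²) = √(4 − 1²) = √3 ≈ 1.732 rad/s.
t_p = π/ω_d = π/1.732 ≈ 1.814 s.

t_p ≈ 1.814 s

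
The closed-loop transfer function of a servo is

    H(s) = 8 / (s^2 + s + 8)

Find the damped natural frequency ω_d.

ω_d ≈ 2.784 rad/s

Comparing s^2 + s + 8 to s^2 + 2ζωₙs + ωₙ²: ωₙ = √8 ≈ 2.828 rad/s and ζ = 1/(2·√8) ≈ 0.1768.
ζωₙ = 1/2 = 0.5, so ω_d = ωₙ√(1−ζ²) = √(ωₙ² − (ζωₙ)²) = √(8 − 0.5²) = √7.75 ≈ 2.784 rad/s.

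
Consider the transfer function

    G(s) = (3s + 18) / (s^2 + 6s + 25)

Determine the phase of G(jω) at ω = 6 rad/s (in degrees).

At s = j6: numerator = 18 + j18, denominator = -11 + j36.
∠G = ∠num − ∠den = 45° − (106.99°) = -61.99°.

∠G(j6) ≈ -61.99°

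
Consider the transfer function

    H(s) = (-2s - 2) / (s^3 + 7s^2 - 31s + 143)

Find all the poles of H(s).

The poles are the roots of the denominator s^3 + 7s^2 - 31s + 143 = 0.
Trying s = -11: the polynomial evaluates to 0, so (s + 11) is a factor.
Dividing out leaves s^2 - 4s + 13 = 0.
The quadratic formula then gives s = 2 ± 3j.

s = 2 + 3j, 2 - 3j, -11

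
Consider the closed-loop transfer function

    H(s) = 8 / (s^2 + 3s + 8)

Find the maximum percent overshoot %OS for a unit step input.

%OS ≈ 14.0%

Comparing s^2 + 3s + 8 to s^2 + 2ζωₙs + ωₙ²: ωₙ = √8 ≈ 2.828 rad/s and ζ = 3/(2·√8) ≈ 0.5303.
%OS = 100·exp(−πζ/√(1−ζ²)) = 100·exp(−π·0.5303/√(1−0.5303²)) ≈ 14.0%.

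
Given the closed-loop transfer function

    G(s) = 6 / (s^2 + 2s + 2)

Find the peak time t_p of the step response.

Comparing s^2 + 2s + 2 to s^2 + 2ζωₙs + ωₙ²: ωₙ = √2 ≈ 1.414 rad/s and ζ = 2/(2·√2) ≈ 0.7071.
ζωₙ = 2/2 = 1, so ω_d = ωₙ√(1−ζ²) = √(ωₙ² − (ζωₙ)²) = √(2 − 1²) = √1 = 1 rad/s.
t_p = π/ω_d = π/1 ≈ 3.142 s.

t_p ≈ 3.142 s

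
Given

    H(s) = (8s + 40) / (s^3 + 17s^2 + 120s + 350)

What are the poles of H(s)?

The poles are the roots of the denominator s^3 + 17s^2 + 120s + 350 = 0.
Trying s = -7: the polynomial evaluates to 0, so (s + 7) is a factor.
Dividing out leaves s^2 + 10s + 50 = 0.
The quadratic formula then gives s = -5 ± 5j.

s = -5 ± 5j, -7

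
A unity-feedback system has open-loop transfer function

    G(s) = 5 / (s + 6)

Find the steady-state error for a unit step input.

e_ss = 0.5455

G(s) has no poles at the origin.
This is a Type 0 system. Kp = lim_{s→0} G(s) = 5/6.
e_ss = 1/(1 + Kp) = 1/(1 + 5/6) = 6/11 ≈ 0.5455.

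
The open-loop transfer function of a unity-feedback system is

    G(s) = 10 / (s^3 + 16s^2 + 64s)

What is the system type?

Type 1

Factor s from the denominator: s^3 + 16s^2 + 64s = s·(s^2 + 16s + 64).
There is 1 pole at the origin, so the system is Type 1.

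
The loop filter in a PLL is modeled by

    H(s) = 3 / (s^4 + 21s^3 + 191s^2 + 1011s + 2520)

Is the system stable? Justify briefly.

The denominator s^4 + 21s^3 + 191s^2 + 1011s + 2520 factors as (s + 7)(s^2 + 6s + 45)(s + 8), giving poles at s = -7, -3 ± 6j, -8.
Since all poles lie strictly in the left half-plane, the system is stable.

stable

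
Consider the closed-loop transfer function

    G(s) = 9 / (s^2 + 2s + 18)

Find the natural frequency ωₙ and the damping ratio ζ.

ωₙ ≈ 4.243 rad/s, ζ ≈ 0.2357

Compare the denominator to the standard form s^2 + 2ζωₙs + ωₙ².
ωₙ² = 18, so ωₙ = √18 ≈ 4.243 rad/s.
2ζωₙ = 2, so ζ = 2/(2·√18) ≈ 0.2357.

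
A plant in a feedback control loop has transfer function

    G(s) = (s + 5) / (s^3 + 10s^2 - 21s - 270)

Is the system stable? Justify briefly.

The denominator s^3 + 10s^2 - 21s - 270 factors as (s + 9)(s - 5)(s + 6), giving poles at s = -9, 5, -6.
Since the pole(s) at s = 5 lie in the right half-plane, the system is unstable.

unstable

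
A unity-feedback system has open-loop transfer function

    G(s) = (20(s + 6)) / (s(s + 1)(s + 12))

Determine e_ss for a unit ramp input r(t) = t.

e_ss = 0.1000

G(s) has one pole at the origin.
This is a Type 1 system. Kv = lim_{s→0} s·G(s) = 120/12 = 10.
e_ss = 1/Kv = 1/(10) = 1/10 ≈ 0.1000.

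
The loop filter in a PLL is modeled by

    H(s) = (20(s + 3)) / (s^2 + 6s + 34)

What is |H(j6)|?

|H(j6)| ≈ 3.721

Substitute s = j6: numerator = 60 + j120, denominator = -2 + j36.
|H(j6)| = |60 + j120| / |-2 + j36| = 134.16 / 36.056 ≈ 3.721.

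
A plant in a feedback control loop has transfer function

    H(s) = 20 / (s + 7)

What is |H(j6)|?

|H(j6)| ≈ 2.169

Substitute s = j6: numerator = 20, denominator = 7 + j6.
|H(j6)| = |20| / |7 + j6| = 20 / 9.2195 ≈ 2.169.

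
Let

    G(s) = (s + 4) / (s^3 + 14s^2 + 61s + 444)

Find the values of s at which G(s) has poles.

s = -1 ± 6j, -12

The poles are the roots of the denominator s^3 + 14s^2 + 61s + 444 = 0.
Trying s = -12: the polynomial evaluates to 0, so (s + 12) is a factor.
Dividing out leaves s^2 + 2s + 37 = 0.
The quadratic formula then gives s = -1 ± 6j.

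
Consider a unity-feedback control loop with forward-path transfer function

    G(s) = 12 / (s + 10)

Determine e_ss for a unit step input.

e_ss = 0.4545

G(s) has no poles at the origin.
This is a Type 0 system. Kp = lim_{s→0} G(s) = 12/10 = 6/5.
e_ss = 1/(1 + Kp) = 1/(1 + 6/5) = 5/11 ≈ 0.4545.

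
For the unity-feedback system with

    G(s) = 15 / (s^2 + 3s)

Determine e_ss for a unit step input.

e_ss = 0

G(s) has one pole at the origin.
This is a Type 1 system; for a step input the steady-state error is zero.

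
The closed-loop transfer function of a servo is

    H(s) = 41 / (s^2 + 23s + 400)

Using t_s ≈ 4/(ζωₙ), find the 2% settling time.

t_s ≈ 0.3478 s

Comparing s^2 + 23s + 400 to s^2 + 2ζωₙs + ωₙ²: ωₙ = 20 rad/s and ζ = 23/(2·20) = 0.575.
ζωₙ = 23/2 = 11.5, so t_s ≈ 4/(ζωₙ) = 4/11.5 ≈ 0.3478 s.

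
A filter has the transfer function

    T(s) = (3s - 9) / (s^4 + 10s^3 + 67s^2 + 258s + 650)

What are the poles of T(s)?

s = -1 ± 5j, -4 ± 3j

The poles are the roots of the denominator s^4 + 10s^3 + 67s^2 + 258s + 650 = 0.
No real roots exist; factor into two real quadratics: (s^2 + 2s + 26)(s^2 + 8s + 25) = 0.
Each quadratic gives a conjugate pair via the quadratic formula.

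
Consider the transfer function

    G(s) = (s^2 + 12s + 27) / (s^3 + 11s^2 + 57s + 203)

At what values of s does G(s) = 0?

Set the numerator to zero: s^2 + 12s + 27 = 0.
Factoring: (s + 9)(s + 3) = 0.

s = -9, -3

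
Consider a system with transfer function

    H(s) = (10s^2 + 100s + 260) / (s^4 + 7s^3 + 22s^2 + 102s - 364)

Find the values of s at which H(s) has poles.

The poles are the roots of the denominator s^4 + 7s^3 + 22s^2 + 102s - 364 = 0.
Trying s = 2: the polynomial evaluates to 0, so (s - 2) is a factor.
Dividing out leaves s^3 + 9s^2 + 40s + 182 = 0.
This factors further as (s^2 + 2s + 26)(s + 7) = 0.

s = -1 + 5j, -1 - 5j, 2, -7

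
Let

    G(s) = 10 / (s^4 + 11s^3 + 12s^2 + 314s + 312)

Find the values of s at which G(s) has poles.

The poles are the roots of the denominator s^4 + 11s^3 + 12s^2 + 314s + 312 = 0.
Trying s = -12: the polynomial evaluates to 0, so (s + 12) is a factor.
Dividing out leaves s^3 - s^2 + 24s + 26 = 0.
This factors further as (s + 1)(s^2 - 2s + 26) = 0.

s = -12, -1, 1 ± 5j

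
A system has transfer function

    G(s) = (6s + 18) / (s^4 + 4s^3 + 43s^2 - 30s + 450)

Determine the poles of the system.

The poles are the roots of the denominator s^4 + 4s^3 + 43s^2 - 30s + 450 = 0.
No real roots exist; factor into two real quadratics: (s^2 - 2s + 10)(s^2 + 6s + 45) = 0.
Each quadratic gives a conjugate pair via the quadratic formula.

s = 1 ± 3j, -3 ± 6j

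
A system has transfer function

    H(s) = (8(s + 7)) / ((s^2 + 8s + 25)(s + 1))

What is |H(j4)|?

Substitute s = j4: numerator = 56 + j32, denominator = -119 + j68.
|H(j4)| = |56 + j32| / |-119 + j68| = 64.498 / 137.06 ≈ 0.4706.

|H(j4)| ≈ 0.4706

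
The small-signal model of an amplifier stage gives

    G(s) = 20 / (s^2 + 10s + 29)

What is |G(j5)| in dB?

|G(j5)|_dB ≈ -7.99 dB

Substitute s = j5: numerator = 20, denominator = 4 + j50.
|G(j5)| = |20| / |4 + j50| = 20 / 50.160 ≈ 0.3987.
In decibels: 20·log₁₀(0.3987) ≈ -7.99 dB.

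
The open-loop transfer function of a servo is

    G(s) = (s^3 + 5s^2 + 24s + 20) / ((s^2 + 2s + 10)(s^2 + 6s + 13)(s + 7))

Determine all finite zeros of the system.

s = -2 ± 4j, -1

Set the numerator to zero: s^3 + 5s^2 + 24s + 20 = 0.
Factoring: (s^2 + 4s + 20)(s + 1) = 0.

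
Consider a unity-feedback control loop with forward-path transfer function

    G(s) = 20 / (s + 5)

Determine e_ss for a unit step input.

G(s) has no poles at the origin.
This is a Type 0 system. Kp = lim_{s→0} G(s) = 20/5 = 4.
e_ss = 1/(1 + Kp) = 1/(1 + 4) = 1/5 ≈ 0.2000.

e_ss = 0.2000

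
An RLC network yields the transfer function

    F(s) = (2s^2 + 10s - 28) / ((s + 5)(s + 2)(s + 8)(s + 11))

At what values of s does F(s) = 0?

Set the numerator to zero: 2s^2 + 10s - 28 = 0, i.e. 2·(s^2 + 5s - 14) = 0.
Factoring: (s + 7)(s - 2) = 0.

s = -7, 2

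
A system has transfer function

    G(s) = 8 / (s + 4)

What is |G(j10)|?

Substitute s = j10: numerator = 8, denominator = 4 + j10.
|G(j10)| = |8| / |4 + j10| = 8 / 10.770 ≈ 0.7428.

|G(j10)| ≈ 0.7428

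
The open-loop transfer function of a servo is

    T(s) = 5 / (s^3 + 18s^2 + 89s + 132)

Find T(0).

Set s = 0: T(0) = (5) / (132) = 5/132.

T(0) = 5/132 ≈ 0.03788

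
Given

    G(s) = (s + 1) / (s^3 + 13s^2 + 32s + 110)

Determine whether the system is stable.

stable

The denominator s^3 + 13s^2 + 32s + 110 factors as (s + 11)(s^2 + 2s + 10), giving poles at s = -11, -1 ± 3j.
Since all poles lie strictly in the left half-plane, the system is stable.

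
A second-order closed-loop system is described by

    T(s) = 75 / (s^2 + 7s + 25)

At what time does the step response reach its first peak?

t_p ≈ 0.8798 s

Comparing s^2 + 7s + 25 to s^2 + 2ζωₙs + ωₙ²: ωₙ = 5 rad/s and ζ = 7/(2·5) = 0.7.
ζωₙ = 7/2 = 3.5, so ω_d = ωₙ√(1−ζ²) = √(ωₙ² − (ζωₙ)²) = √(25 − 3.5²) = √12.75 ≈ 3.571 rad/s.
t_p = π/ω_d = π/3.571 ≈ 0.8798 s.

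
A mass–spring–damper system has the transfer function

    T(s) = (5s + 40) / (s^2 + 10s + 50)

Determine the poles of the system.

s = -5 + 5j, -5 - 5j

The poles are the roots of the denominator s^2 + 10s + 50 = 0.
Using the quadratic formula: s = (-10 ± √(-100))/2 = -5 ± 5j.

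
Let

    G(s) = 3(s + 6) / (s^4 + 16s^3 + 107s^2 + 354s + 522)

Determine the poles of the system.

The poles are the roots of the denominator s^4 + 16s^3 + 107s^2 + 354s + 522 = 0.
No real roots exist; factor into two real quadratics: (s^2 + 10s + 29)(s^2 + 6s + 18) = 0.
Each quadratic gives a conjugate pair via the quadratic formula.

s = -5 ± 2j, -3 ± 3j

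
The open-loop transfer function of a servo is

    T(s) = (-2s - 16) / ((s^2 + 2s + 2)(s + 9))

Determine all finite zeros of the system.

s = -8

Set the numerator to zero: -2s - 16 = 0, i.e. -2·(s + 8) = 0.
So s = -8.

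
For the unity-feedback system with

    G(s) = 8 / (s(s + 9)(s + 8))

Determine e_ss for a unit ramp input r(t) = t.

e_ss = 9

G(s) has one pole at the origin.
This is a Type 1 system. Kv = lim_{s→0} s·G(s) = 8/72 = 1/9.
e_ss = 1/Kv = 1/(1/9) = 9.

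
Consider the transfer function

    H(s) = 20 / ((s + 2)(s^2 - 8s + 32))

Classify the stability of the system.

unstable

The poles can be read from the denominator factors: s = -2, 4 ± 4j.
Since the pole(s) at s = 4 ± 4j lie in the right half-plane, the system is unstable.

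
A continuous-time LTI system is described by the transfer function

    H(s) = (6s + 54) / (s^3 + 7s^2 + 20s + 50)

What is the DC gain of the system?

Set s = 0: H(0) = (54) / (50) = 27/25.

H(0) = 27/25 ≈ 1.080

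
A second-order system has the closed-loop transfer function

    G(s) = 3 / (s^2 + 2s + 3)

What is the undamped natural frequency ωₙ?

ωₙ ≈ 1.732 rad/s

Compare the denominator to the standard form s^2 + 2ζωₙs + ωₙ².
ωₙ² = 3, so ωₙ = √3 ≈ 1.732 rad/s.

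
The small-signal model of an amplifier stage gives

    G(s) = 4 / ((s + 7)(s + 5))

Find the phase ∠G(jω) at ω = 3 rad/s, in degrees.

At s = j3: numerator = 4, denominator = 26 + j36.
∠G = ∠num − ∠den = 0° − (54.162°) = -54.16°.

∠G(j3) ≈ -54.16°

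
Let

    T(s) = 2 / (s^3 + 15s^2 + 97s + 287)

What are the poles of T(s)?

The poles are the roots of the denominator s^3 + 15s^2 + 97s + 287 = 0.
Trying s = -7: the polynomial evaluates to 0, so (s + 7) is a factor.
Dividing out leaves s^2 + 8s + 41 = 0.
The quadratic formula then gives s = -4 ± 5j.

s = -4 ± 5j, -7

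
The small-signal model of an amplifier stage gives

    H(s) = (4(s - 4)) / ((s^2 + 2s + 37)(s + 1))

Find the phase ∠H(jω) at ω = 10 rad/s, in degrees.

∠H(j10) ≈ -134.9°

At s = j10: numerator = -16 + j40, denominator = -263 - j610.
∠H = ∠num − ∠den = 111.80° − (-113.32°) = 225.1°, which wraps to -134.9°.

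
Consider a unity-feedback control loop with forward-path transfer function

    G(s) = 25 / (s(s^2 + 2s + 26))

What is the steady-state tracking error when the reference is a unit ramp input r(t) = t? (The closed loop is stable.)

e_ss = 1.040

G(s) has one pole at the origin.
This is a Type 1 system. Kv = lim_{s→0} s·G(s) = 25/26.
e_ss = 1/Kv = 1/(25/26) = 26/25 ≈ 1.040.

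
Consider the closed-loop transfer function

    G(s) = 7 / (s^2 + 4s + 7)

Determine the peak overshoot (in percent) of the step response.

Comparing s^2 + 4s + 7 to s^2 + 2ζωₙs + ωₙ²: ωₙ = √7 ≈ 2.646 rad/s and ζ = 4/(2·√7) ≈ 0.7559.
%OS = 100·exp(−πζ/√(1−ζ²)) = 100·exp(−π·0.7559/√(1−0.7559²)) ≈ 2.66%.

%OS ≈ 2.66%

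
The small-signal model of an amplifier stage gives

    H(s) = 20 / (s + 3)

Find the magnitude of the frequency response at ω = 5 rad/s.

|H(j5)| ≈ 3.430

Substitute s = j5: numerator = 20, denominator = 3 + j5.
|H(j5)| = |20| / |3 + j5| = 20 / 5.8310 ≈ 3.430.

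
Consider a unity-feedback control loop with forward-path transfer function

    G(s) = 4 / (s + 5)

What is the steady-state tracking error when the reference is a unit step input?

e_ss = 0.5556

G(s) has no poles at the origin.
This is a Type 0 system. Kp = lim_{s→0} G(s) = 4/5.
e_ss = 1/(1 + Kp) = 1/(1 + 4/5) = 5/9 ≈ 0.5556.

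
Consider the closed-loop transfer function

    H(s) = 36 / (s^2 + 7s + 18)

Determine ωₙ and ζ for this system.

Compare the denominator to the standard form s^2 + 2ζωₙs + ωₙ².
ωₙ² = 18, so ωₙ = √18 ≈ 4.243 rad/s.
2ζωₙ = 7, so ζ = 7/(2·√18) ≈ 0.8250.

ωₙ ≈ 4.243 rad/s, ζ ≈ 0.8250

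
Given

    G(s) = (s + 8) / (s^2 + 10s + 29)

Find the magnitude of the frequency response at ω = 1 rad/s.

|G(j1)| ≈ 0.2712

Substitute s = j1: numerator = 8 + j1, denominator = 28 + j10.
|G(j1)| = |8 + j1| / |28 + j10| = 8.0623 / 29.732 ≈ 0.2712.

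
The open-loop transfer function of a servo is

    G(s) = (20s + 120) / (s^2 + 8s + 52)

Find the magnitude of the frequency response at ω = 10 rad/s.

|G(j10)| = 2.500

Substitute s = j10: numerator = 120 + j200, denominator = -48 + j80.
|G(j10)| = |120 + j200| / |-48 + j80| = 233.24 / 93.295 = 2.500.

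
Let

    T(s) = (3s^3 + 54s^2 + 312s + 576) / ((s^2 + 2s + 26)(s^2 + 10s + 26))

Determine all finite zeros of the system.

s = -6, -8, -4

Set the numerator to zero: 3s^3 + 54s^2 + 312s + 576 = 0, i.e. 3·(s^3 + 18s^2 + 104s + 192) = 0.
Factoring: (s + 6)(s + 8)(s + 4) = 0.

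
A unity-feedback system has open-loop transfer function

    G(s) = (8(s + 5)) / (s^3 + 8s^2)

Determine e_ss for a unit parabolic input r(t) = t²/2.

G(s) has 2 poles at the origin.
This is a Type 2 system. Ka = lim_{s→0} s^2·G(s) = 40/8 = 5.
e_ss = 1/Ka = 1/(5) = 1/5 ≈ 0.2000.

e_ss = 0.2000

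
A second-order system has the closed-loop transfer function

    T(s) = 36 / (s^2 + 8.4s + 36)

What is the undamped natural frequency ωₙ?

Compare the denominator to the standard form s^2 + 2ζωₙs + ωₙ².
ωₙ² = 36, so ωₙ = 6 rad/s.

ωₙ = 6 rad/s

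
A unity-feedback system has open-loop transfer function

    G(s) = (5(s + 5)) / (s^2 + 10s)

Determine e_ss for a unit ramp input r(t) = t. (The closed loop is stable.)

e_ss = 0.4000

G(s) has one pole at the origin.
This is a Type 1 system. Kv = lim_{s→0} s·G(s) = 25/10 = 5/2.
e_ss = 1/Kv = 1/(5/2) = 2/5 ≈ 0.4000.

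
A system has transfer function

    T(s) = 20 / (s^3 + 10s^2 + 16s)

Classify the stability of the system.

The denominator s^3 + 10s^2 + 16s factors as s(s + 2)(s + 8), giving poles at s = 0, -2, -8.
Since the simple pole(s) at s = 0 lie on the jω-axis with none in the right half-plane, the system is marginally stable.

marginally stable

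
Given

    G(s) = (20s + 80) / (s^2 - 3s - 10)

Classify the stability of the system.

The denominator s^2 - 3s - 10 factors as (s - 5)(s + 2), giving poles at s = 5, -2.
Since the pole(s) at s = 5 lie in the right half-plane, the system is unstable.

unstable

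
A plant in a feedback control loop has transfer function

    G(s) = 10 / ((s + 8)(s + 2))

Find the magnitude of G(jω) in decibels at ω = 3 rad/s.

Substitute s = j3: numerator = 10, denominator = 7 + j30.
|G(j3)| = |10| / |7 + j30| = 10 / 30.806 ≈ 0.3246.
In decibels: 20·log₁₀(0.3246) ≈ -9.77 dB.

|G(j3)|_dB ≈ -9.77 dB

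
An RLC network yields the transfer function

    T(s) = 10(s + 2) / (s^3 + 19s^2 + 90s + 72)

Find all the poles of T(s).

s = -1, -12, -6

The poles are the roots of the denominator s^3 + 19s^2 + 90s + 72 = 0.
Trying s = -1: the polynomial evaluates to 0, so (s + 1) is a factor.
Dividing out leaves s^2 + 18s + 72 = 0.
Factoring the quadratic: (s + 12)(s + 6) = 0.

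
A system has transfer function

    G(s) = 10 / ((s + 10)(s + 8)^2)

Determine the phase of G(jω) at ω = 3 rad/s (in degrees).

At s = j3: numerator = 10, denominator = 406 + j645.
∠G = ∠num − ∠den = 0° − (57.811°) = -57.81°.

∠G(j3) ≈ -57.81°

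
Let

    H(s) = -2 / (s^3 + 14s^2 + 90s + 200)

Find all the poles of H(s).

The poles are the roots of the denominator s^3 + 14s^2 + 90s + 200 = 0.
Trying s = -4: the polynomial evaluates to 0, so (s + 4) is a factor.
Dividing out leaves s^2 + 10s + 50 = 0.
The quadratic formula then gives s = -5 ± 5j.

s = -5 ± 5j, -4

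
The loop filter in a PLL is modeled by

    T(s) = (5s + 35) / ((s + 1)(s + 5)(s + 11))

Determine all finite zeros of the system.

Set the numerator to zero: 5s + 35 = 0, i.e. 5·(s + 7) = 0.
So s = -7.

s = -7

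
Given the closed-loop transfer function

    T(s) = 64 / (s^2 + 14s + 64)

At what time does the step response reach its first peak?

Comparing s^2 + 14s + 64 to s^2 + 2ζωₙs + ωₙ²: ωₙ = 8 rad/s and ζ = 14/(2·8) = 0.875.
ζωₙ = 14/2 = 7, so ω_d = ωₙ√(1−ζ²) = √(ωₙ² − (ζωₙ)²) = √(64 − 7²) = √15 ≈ 3.873 rad/s.
t_p = π/ω_d = π/3.873 ≈ 0.8112 s.

t_p ≈ 0.8112 s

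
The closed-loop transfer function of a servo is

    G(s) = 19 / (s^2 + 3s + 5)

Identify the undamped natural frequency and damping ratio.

ωₙ ≈ 2.236 rad/s, ζ ≈ 0.6708

Compare the denominator to the standard form s^2 + 2ζωₙs + ωₙ².
ωₙ² = 5, so ωₙ = √5 ≈ 2.236 rad/s.
2ζωₙ = 3, so ζ = 3/(2·√5) ≈ 0.6708.
With ζ = 0.6708 the response is underdamped.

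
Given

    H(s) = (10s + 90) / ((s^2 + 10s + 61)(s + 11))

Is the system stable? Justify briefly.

The poles can be read from the denominator factors: s = -5 + 6j, -5 - 6j, -11.
Since all poles lie strictly in the left half-plane, the system is stable.

stable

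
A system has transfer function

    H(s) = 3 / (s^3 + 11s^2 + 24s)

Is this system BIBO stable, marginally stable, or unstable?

marginally stable

The denominator s^3 + 11s^2 + 24s factors as s(s + 8)(s + 3), giving poles at s = 0, -8, -3.
Since the simple pole(s) at s = 0 lie on the jω-axis with none in the right half-plane, the system is marginally stable.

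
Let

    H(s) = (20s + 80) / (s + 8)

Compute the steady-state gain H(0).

Set s = 0: H(0) = (80) / (8) = 10.

H(0) = 10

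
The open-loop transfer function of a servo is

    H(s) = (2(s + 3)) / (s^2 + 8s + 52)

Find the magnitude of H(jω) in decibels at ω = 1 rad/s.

|H(j1)|_dB ≈ -18.2 dB

Substitute s = j1: numerator = 6 + j2, denominator = 51 + j8.
|H(j1)| = |6 + j2| / |51 + j8| = 6.3246 / 51.624 ≈ 0.1225.
In decibels: 20·log₁₀(0.1225) ≈ -18.2 dB.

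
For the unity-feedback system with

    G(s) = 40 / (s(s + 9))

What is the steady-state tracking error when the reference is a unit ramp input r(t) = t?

e_ss = 0.2250

G(s) has one pole at the origin.
This is a Type 1 system. Kv = lim_{s→0} s·G(s) = 40/9.
e_ss = 1/Kv = 1/(40/9) = 9/40 ≈ 0.2250.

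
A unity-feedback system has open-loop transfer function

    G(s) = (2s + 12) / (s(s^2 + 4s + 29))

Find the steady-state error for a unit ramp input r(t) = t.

e_ss = 2.417

G(s) has one pole at the origin.
This is a Type 1 system. Kv = lim_{s→0} s·G(s) = 12/29.
e_ss = 1/Kv = 1/(12/29) = 29/12 ≈ 2.417.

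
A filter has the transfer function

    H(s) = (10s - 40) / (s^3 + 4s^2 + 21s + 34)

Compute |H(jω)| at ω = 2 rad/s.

Substitute s = j2: numerator = -40 + j20, denominator = 18 + j34.
|H(j2)| = |-40 + j20| / |18 + j34| = 44.721 / 38.471 ≈ 1.162.

|H(j2)| ≈ 1.162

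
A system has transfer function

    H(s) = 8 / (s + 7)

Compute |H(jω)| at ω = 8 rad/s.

Substitute s = j8: numerator = 8, denominator = 7 + j8.
|H(j8)| = |8| / |7 + j8| = 8 / 10.630 ≈ 0.7526.

|H(j8)| ≈ 0.7526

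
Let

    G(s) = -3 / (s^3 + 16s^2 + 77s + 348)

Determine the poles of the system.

s = -2 + 5j, -2 - 5j, -12

The poles are the roots of the denominator s^3 + 16s^2 + 77s + 348 = 0.
Trying s = -12: the polynomial evaluates to 0, so (s + 12) is a factor.
Dividing out leaves s^2 + 4s + 29 = 0.
The quadratic formula then gives s = -2 ± 5j.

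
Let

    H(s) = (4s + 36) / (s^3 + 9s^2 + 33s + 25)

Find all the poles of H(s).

s = -4 ± 3j, -1

The poles are the roots of the denominator s^3 + 9s^2 + 33s + 25 = 0.
Trying s = -1: the polynomial evaluates to 0, so (s + 1) is a factor.
Dividing out leaves s^2 + 8s + 25 = 0.
The quadratic formula then gives s = -4 ± 3j.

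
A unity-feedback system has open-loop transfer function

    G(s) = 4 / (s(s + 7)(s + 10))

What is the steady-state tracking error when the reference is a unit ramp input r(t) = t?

G(s) has one pole at the origin.
This is a Type 1 system. Kv = lim_{s→0} s·G(s) = 4/70 = 2/35.
e_ss = 1/Kv = 1/(2/35) = 35/2 ≈ 17.50.

e_ss = 17.50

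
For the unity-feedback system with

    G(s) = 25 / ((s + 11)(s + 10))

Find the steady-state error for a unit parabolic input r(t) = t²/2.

G(s) has no poles at the origin.
This is a Type 0 system; Ka = lim_{s→0} s^2·G(s) = 0, so the steady-state error for a parabola input is infinite.

e_ss = ∞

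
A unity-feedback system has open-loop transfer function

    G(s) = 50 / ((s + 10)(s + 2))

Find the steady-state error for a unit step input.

G(s) has no poles at the origin.
This is a Type 0 system. Kp = lim_{s→0} G(s) = 50/20 = 5/2.
e_ss = 1/(1 + Kp) = 1/(1 + 5/2) = 2/7 ≈ 0.2857.

e_ss = 0.2857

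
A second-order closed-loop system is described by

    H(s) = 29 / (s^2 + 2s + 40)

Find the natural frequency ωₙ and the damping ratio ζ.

Compare the denominator to the standard form s^2 + 2ζωₙs + ωₙ².
ωₙ² = 40, so ωₙ = √40 ≈ 6.325 rad/s.
2ζωₙ = 2, so ζ = 2/(2·√40) ≈ 0.1581.
With ζ = 0.1581 the response is underdamped.

ωₙ ≈ 6.325 rad/s, ζ ≈ 0.1581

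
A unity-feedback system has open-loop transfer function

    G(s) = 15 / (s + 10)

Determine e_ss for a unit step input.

e_ss = 0.4000

G(s) has no poles at the origin.
This is a Type 0 system. Kp = lim_{s→0} G(s) = 15/10 = 3/2.
e_ss = 1/(1 + Kp) = 1/(1 + 3/2) = 2/5 ≈ 0.4000.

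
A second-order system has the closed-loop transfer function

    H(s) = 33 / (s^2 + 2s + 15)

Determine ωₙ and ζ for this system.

ωₙ ≈ 3.873 rad/s, ζ ≈ 0.2582

Compare the denominator to the standard form s^2 + 2ζωₙs + ωₙ².
ωₙ² = 15, so ωₙ = √15 ≈ 3.873 rad/s.
2ζωₙ = 2, so ζ = 2/(2·√15) ≈ 0.2582.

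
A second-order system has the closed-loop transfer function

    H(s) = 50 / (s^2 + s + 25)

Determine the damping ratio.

Compare the denominator to the standard form s^2 + 2ζωₙs + ωₙ².
ωₙ² = 25, so ωₙ = 5 rad/s.
2ζωₙ = 1, so ζ = 1/(2·5) = 0.1.
With ζ = 0.1 the response is underdamped.

ζ = 0.1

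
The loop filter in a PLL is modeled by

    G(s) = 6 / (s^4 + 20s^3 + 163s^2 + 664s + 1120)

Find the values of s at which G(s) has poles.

The poles are the roots of the denominator s^4 + 20s^3 + 163s^2 + 664s + 1120 = 0.
Trying s = -7: the polynomial evaluates to 0, so (s + 7) is a factor.
Dividing out leaves s^3 + 13s^2 + 72s + 160 = 0.
This factors further as (s^2 + 8s + 32)(s + 5) = 0.

s = -4 + 4j, -4 - 4j, -7, -5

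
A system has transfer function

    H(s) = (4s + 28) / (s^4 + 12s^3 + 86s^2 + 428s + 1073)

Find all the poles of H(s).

The poles are the roots of the denominator s^4 + 12s^3 + 86s^2 + 428s + 1073 = 0.
No real roots exist; factor into two real quadratics: (s^2 + 2s + 37)(s^2 + 10s + 29) = 0.
Each quadratic gives a conjugate pair via the quadratic formula.

s = -1 + 6j, -1 - 6j, -5 + 2j, -5 - 2j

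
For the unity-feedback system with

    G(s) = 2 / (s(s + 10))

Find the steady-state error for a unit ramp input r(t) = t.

G(s) has one pole at the origin.
This is a Type 1 system. Kv = lim_{s→0} s·G(s) = 2/10 = 1/5.
e_ss = 1/Kv = 1/(1/5) = 5.

e_ss = 5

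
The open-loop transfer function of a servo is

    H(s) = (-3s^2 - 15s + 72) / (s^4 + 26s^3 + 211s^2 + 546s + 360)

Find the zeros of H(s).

s = 3, -8

Set the numerator to zero: -3s^2 - 15s + 72 = 0, i.e. -3·(s^2 + 5s - 24) = 0.
Factoring: (s - 3)(s + 8) = 0.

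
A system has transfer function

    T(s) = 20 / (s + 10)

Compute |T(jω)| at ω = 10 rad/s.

|T(j10)| ≈ 1.414

Substitute s = j10: numerator = 20, denominator = 10 + j10.
|T(j10)| = |20| / |10 + j10| = 20 / 14.142 ≈ 1.414.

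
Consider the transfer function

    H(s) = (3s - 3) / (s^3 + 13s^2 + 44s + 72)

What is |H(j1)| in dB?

Substitute s = j1: numerator = -3 + j3, denominator = 59 + j43.
|H(j1)| = |-3 + j3| / |59 + j43| = 4.2426 / 73.007 ≈ 0.05811.
In decibels: 20·log₁₀(0.05811) ≈ -24.7 dB.

|H(j1)|_dB ≈ -24.7 dB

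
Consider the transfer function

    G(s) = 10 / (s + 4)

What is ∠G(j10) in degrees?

∠G(j10) ≈ -68.20°

At s = j10: numerator = 10, denominator = 4 + j10.
∠G = ∠num − ∠den = 0° − (68.199°) = -68.20°.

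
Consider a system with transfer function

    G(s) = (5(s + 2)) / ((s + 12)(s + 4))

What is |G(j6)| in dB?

Substitute s = j6: numerator = 10 + j30, denominator = 12 + j96.
|G(j6)| = |10 + j30| / |12 + j96| = 31.623 / 96.747 ≈ 0.3269.
In decibels: 20·log₁₀(0.3269) ≈ -9.71 dB.

|G(j6)|_dB ≈ -9.71 dB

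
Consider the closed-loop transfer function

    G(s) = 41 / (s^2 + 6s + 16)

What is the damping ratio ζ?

ζ = 0.75

Compare the denominator to the standard form s^2 + 2ζωₙs + ωₙ².
ωₙ² = 16, so ωₙ = 4 rad/s.
2ζωₙ = 6, so ζ = 6/(2·4) = 0.75.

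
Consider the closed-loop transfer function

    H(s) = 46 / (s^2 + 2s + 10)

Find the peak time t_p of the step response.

t_p ≈ 1.047 s

Comparing s^2 + 2s + 10 to s^2 + 2ζωₙs + ωₙ²: ωₙ = √10 ≈ 3.162 rad/s and ζ = 2/(2·√10) ≈ 0.3162.
ζωₙ = 2/2 = 1, so ω_d = ωₙ√(1−ζ²) = √(ωₙ² − (ζωₙ)²) = √(10 − 1²) = √9 = 3 rad/s.
t_p = π/ω_d = π/3 ≈ 1.047 s.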